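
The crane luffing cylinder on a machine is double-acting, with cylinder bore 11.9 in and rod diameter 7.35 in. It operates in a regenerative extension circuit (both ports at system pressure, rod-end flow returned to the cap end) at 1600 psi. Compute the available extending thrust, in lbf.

With equal pressure on both faces, forces on the annular region cancel; the net push is pressure × rod cross-section.
Rod cross-section A_rod = π/4 × (7.35 in)² = 42.43 in^2
F = P × A_rod

F ≈ 67900 lbf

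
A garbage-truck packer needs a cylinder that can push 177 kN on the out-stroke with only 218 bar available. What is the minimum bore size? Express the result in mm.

D ≈ 102 mm

Extension force acts on the full piston face: F = P × (π/4)D².
D = √(4F / (πP)) = √(4 × 177 kN / (π × 218 bar))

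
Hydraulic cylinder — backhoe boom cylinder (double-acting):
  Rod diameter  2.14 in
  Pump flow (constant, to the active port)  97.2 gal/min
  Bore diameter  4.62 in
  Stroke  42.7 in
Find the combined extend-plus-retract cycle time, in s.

t ≈ 3.42 s

Cap-side area A_cap = π/4 × (4.62 in)² = 16.76 in^2
Rod-side annular area A_ann = π/4 × (4.62² − 2.14²) = 13.17 in^2
t_ext = A_cap·L/Q = 1.913 s
t_ret = A_ann·L/Q = 1.502 s
t_cycle = t_ext + t_ret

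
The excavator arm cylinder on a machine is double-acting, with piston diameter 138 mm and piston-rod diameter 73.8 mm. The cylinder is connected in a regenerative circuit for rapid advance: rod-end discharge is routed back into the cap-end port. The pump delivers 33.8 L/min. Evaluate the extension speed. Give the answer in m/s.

In regeneration the rod-end outflow joins the pump flow into the cap end, so the net volume the pump must supply per unit advance equals the rod cross-section area.
Rod cross-section A_rod = π/4 × (73.8 mm)² = 4278 mm^2
v = Q_pump / A_rod

v ≈ 0.132 m/s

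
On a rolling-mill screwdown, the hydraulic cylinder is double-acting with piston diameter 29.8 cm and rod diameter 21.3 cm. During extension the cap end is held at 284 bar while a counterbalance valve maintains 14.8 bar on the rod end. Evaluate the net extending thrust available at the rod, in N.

Cap-side area A_cap = π/4 × (29.8 cm)² = 697.5 cm^2
Rod-side annular area A_ann = π/4 × (29.8² − 21.3²) = 341.1 cm^2
Net thrust = P_cap·A_cap − P_rod·A_ann = 1.981e6 N − 50490 N

F ≈ 1.93e6 N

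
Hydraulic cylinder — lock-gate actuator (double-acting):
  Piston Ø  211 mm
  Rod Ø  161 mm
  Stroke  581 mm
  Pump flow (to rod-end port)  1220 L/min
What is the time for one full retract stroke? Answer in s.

t ≈ 0.417 s

Rod-side annular area A_ann = π/4 × (211² − 161²) = 14610 mm^2
Swept volume V = A × L; t = V / Q = A·L / Q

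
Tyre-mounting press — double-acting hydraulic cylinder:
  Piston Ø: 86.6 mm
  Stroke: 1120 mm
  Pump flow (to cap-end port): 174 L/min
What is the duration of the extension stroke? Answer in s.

Cap-side area A_cap = π/4 × (86.6 mm)² = 5890 mm^2
Swept volume V = A × L; t = V / Q = A·L / Q

t ≈ 2.27 s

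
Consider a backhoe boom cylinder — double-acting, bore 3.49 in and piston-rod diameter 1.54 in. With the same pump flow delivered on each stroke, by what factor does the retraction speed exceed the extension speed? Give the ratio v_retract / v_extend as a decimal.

v_ret/v_ext ≈ 1.24

Cap-side area A_cap = π/4 × (3.49 in)² = 9.566 in^2
Rod-side annular area A_ann = π/4 × (3.49² − 1.54²) = 7.704 in^2
For equal Q, v ∝ 1/A, so v_ret/v_ext = A_cap/A_ann.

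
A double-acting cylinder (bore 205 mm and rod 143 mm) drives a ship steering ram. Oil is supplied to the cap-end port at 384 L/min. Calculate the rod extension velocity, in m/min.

Cap-side area A_cap = π/4 × (205 mm)² = 33010 mm^2
v = Q / A

v ≈ 11.6 m/min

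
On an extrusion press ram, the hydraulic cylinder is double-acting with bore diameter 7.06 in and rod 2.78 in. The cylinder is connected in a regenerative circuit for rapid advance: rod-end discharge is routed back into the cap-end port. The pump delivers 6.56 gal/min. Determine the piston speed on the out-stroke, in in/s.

v ≈ 4.16 in/s

In regeneration the rod-end outflow joins the pump flow into the cap end, so the net volume the pump must supply per unit advance equals the rod cross-section area.
Rod cross-section A_rod = π/4 × (2.78 in)² = 6.070 in^2
v = Q_pump / A_rod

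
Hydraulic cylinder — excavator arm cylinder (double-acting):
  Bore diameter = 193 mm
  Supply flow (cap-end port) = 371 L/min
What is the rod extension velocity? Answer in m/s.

v ≈ 0.211 m/s

Cap-side area A_cap = π/4 × (193 mm)² = 29260 mm^2
v = Q / A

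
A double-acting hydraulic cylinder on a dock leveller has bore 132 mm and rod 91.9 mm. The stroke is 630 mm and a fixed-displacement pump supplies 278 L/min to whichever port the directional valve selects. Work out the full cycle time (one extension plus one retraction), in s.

t ≈ 2.82 s

Cap-side area A_cap = π/4 × (132 mm)² = 13680 mm^2
Rod-side annular area A_ann = π/4 × (132² − 91.9²) = 7052 mm^2
t_ext = A_cap·L/Q = 1.861 s
t_ret = A_ann·L/Q = 0.9588 s
t_cycle = t_ext + t_ret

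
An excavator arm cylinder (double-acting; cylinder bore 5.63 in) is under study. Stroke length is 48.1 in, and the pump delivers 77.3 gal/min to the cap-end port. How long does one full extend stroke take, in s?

t ≈ 4.02 s

Cap-side area A_cap = π/4 × (5.63 in)² = 24.89 in^2
Swept volume V = A × L; t = V / Q = A·L / Q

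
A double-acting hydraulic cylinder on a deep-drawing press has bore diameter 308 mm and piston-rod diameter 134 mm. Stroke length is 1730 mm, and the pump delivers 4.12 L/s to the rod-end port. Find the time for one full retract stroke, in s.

t ≈ 25.4 s

Rod-side annular area A_ann = π/4 × (308² − 134²) = 60400 mm^2
Swept volume V = A × L; t = V / Q = A·L / Q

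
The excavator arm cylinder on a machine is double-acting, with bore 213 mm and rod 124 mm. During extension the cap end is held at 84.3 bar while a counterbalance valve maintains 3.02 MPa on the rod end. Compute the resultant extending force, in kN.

F ≈ 229 kN

Cap-side area A_cap = π/4 × (213 mm)² = 35630 mm^2
Rod-side annular area A_ann = π/4 × (213² − 124²) = 23560 mm^2
Net thrust = P_cap·A_cap − P_rod·A_ann = 300.4 kN − 71.14 kN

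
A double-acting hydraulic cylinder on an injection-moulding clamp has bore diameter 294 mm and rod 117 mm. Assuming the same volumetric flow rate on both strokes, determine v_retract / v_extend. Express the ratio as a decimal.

v_ret/v_ext ≈ 1.19

Cap-side area A_cap = π/4 × (294 mm)² = 67890 mm^2
Rod-side annular area A_ann = π/4 × (294² − 117²) = 57140 mm^2
For equal Q, v ∝ 1/A, so v_ret/v_ext = A_cap/A_ann.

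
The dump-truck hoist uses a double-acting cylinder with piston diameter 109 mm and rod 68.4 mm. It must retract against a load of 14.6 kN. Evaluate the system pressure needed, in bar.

P ≈ 25.8 bar

Rod-side annular area A_ann = π/4 × (109² − 68.4²) = 5657 mm^2
Retraction: pressure acts on the annular area.
P = F / A = 14.6 kN / A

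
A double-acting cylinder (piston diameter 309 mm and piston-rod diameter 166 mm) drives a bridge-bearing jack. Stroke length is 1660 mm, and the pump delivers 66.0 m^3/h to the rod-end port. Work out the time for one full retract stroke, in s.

t ≈ 4.83 s

Rod-side annular area A_ann = π/4 × (309² − 166²) = 53350 mm^2
Swept volume V = A × L; t = V / Q = A·L / Q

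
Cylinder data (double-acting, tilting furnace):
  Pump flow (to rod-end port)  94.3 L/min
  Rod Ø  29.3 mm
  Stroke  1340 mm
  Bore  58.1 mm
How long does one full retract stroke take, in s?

t ≈ 1.69 s

Rod-side annular area A_ann = π/4 × (58.1² − 29.3²) = 1977 mm^2
Swept volume V = A × L; t = V / Q = A·L / Q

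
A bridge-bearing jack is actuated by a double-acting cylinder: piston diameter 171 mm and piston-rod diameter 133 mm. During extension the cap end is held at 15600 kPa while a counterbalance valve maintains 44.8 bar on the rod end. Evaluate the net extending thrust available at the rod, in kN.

F ≈ 318 kN

Cap-side area A_cap = π/4 × (171 mm)² = 22970 mm^2
Rod-side annular area A_ann = π/4 × (171² − 133²) = 9073 mm^2
Net thrust = P_cap·A_cap − P_rod·A_ann = 358.3 kN − 40.65 kN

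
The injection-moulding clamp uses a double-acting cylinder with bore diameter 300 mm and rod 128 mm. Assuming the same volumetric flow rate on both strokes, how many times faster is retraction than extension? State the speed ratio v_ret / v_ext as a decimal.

Cap-side area A_cap = π/4 × (300 mm)² = 70690 mm^2
Rod-side annular area A_ann = π/4 × (300² − 128²) = 57820 mm^2
For equal Q, v ∝ 1/A, so v_ret/v_ext = A_cap/A_ann.

v_ret/v_ext ≈ 1.22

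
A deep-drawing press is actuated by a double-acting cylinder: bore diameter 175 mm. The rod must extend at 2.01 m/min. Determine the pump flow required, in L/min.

Q ≈ 48.3 L/min

Cap-side area A_cap = π/4 × (175 mm)² = 24050 mm^2
Q = A × v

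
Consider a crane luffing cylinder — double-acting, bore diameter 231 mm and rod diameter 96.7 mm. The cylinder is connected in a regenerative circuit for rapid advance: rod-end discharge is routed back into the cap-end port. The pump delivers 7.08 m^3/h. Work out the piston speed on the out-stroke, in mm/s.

In regeneration the rod-end outflow joins the pump flow into the cap end, so the net volume the pump must supply per unit advance equals the rod cross-section area.
Rod cross-section A_rod = π/4 × (96.7 mm)² = 7344 mm^2
v = Q_pump / A_rod

v ≈ 268 mm/s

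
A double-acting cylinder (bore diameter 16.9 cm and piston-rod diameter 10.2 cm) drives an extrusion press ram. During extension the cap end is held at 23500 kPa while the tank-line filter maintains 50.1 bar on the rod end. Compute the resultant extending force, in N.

F ≈ 4.56e5 N

Cap-side area A_cap = π/4 × (16.9 cm)² = 224.3 cm^2
Rod-side annular area A_ann = π/4 × (16.9² − 10.2²) = 142.6 cm^2
Net thrust = P_cap·A_cap − P_rod·A_ann = 5.271e5 N − 71440 N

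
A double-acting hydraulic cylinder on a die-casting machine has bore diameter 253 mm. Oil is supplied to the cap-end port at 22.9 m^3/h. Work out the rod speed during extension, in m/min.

Cap-side area A_cap = π/4 × (253 mm)² = 50270 mm^2
v = Q / A

v ≈ 7.59 m/min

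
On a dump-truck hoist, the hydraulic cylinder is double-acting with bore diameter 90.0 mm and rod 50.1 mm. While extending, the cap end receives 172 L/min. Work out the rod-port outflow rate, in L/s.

Q_out ≈ 1.98 L/s

Cap-side area A_cap = π/4 × (90.0 mm)² = 6362 mm^2
Rod-side annular area A_ann = π/4 × (90.0² − 50.1²) = 4390 mm^2
Piston speed v = Q_in/A_cap; rod-end outflow Q_out = v × A_ann = Q_in × A_ann/A_cap.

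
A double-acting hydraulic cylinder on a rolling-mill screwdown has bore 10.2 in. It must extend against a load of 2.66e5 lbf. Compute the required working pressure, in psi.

P ≈ 3260 psi

Cap-side area A_cap = π/4 × (10.2 in)² = 81.71 in^2
P = F / A = 2.66e5 lbf / A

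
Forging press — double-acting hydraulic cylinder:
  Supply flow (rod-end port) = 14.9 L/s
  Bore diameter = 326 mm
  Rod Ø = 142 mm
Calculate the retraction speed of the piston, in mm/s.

v ≈ 220 mm/s

Rod-side annular area A_ann = π/4 × (326² − 142²) = 67630 mm^2
Flow into the rod-end port fills the annular volume.
v = Q / A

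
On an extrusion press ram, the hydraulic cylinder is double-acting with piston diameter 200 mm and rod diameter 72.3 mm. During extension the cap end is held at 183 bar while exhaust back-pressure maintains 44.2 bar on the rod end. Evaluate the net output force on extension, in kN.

F ≈ 454 kN

Cap-side area A_cap = π/4 × (200 mm)² = 31420 mm^2
Rod-side annular area A_ann = π/4 × (200² − 72.3²) = 27310 mm^2
Net thrust = P_cap·A_cap − P_rod·A_ann = 574.9 kN − 120.7 kN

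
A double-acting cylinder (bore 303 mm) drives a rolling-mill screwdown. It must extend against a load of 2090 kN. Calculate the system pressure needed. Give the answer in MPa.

P ≈ 29.0 MPa

Cap-side area A_cap = π/4 × (303 mm)² = 72110 mm^2
P = F / A = 2090 kN / A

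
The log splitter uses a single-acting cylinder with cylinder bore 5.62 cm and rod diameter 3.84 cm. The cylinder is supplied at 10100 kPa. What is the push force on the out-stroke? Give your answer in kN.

F ≈ 25.1 kN

Cap-side area A_cap = π/4 × (5.62 cm)² = 24.81 cm^2
F = P × A_cap = 10100 kPa × A_cap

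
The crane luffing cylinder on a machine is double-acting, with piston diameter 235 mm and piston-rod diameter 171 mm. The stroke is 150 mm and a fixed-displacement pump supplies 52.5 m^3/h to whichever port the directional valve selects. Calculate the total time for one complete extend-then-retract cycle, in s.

t ≈ 0.656 s

Cap-side area A_cap = π/4 × (235 mm)² = 43370 mm^2
Rod-side annular area A_ann = π/4 × (235² − 171²) = 20410 mm^2
t_ext = A_cap·L/Q = 0.4461 s
t_ret = A_ann·L/Q = 0.2099 s
t_cycle = t_ext + t_ret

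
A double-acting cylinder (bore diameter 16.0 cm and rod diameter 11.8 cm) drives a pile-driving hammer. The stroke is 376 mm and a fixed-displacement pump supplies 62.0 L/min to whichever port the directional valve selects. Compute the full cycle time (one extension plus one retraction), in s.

t ≈ 10.7 s

Cap-side area A_cap = π/4 × (16.0 cm)² = 201.1 cm^2
Rod-side annular area A_ann = π/4 × (16.0² − 11.8²) = 91.70 cm^2
t_ext = A_cap·L/Q = 7.316 s
t_ret = A_ann·L/Q = 3.337 s
t_cycle = t_ext + t_ret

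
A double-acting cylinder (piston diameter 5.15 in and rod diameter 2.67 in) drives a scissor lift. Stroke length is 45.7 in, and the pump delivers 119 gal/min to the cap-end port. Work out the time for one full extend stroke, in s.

Cap-side area A_cap = π/4 × (5.15 in)² = 20.83 in^2
Swept volume V = A × L; t = V / Q = A·L / Q

t ≈ 2.08 s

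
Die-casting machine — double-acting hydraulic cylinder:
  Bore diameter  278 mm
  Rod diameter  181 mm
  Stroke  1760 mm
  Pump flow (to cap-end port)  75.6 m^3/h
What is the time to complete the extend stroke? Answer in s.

t ≈ 5.09 s

Cap-side area A_cap = π/4 × (278 mm)² = 60700 mm^2
Swept volume V = A × L; t = V / Q = A·L / Q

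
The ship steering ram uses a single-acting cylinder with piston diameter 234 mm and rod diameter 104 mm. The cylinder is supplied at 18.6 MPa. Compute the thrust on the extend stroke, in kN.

Cap-side area A_cap = π/4 × (234 mm)² = 43010 mm^2
F = P × A_cap = 18.6 MPa × A_cap

F ≈ 800 kN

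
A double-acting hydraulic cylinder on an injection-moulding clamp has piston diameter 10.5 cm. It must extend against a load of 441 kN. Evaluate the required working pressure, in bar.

Cap-side area A_cap = π/4 × (10.5 cm)² = 86.59 cm^2
P = F / A = 441 kN / A

P ≈ 509 bar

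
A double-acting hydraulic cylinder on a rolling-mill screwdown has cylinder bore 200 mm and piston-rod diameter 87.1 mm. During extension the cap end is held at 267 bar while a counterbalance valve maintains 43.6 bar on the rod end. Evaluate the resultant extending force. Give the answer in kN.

Cap-side area A_cap = π/4 × (200 mm)² = 31420 mm^2
Rod-side annular area A_ann = π/4 × (200² − 87.1²) = 25460 mm^2
Net thrust = P_cap·A_cap − P_rod·A_ann = 838.8 kN − 111.0 kN

F ≈ 728 kN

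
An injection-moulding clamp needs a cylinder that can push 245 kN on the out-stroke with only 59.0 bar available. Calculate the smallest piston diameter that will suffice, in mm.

D ≈ 230 mm

Extension force acts on the full piston face: F = P × (π/4)D².
D = √(4F / (πP)) = √(4 × 245 kN / (π × 59.0 bar))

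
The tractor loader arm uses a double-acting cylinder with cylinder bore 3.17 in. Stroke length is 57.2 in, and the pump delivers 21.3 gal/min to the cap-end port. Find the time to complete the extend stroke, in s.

Cap-side area A_cap = π/4 × (3.17 in)² = 7.892 in^2
Swept volume V = A × L; t = V / Q = A·L / Q

t ≈ 5.51 s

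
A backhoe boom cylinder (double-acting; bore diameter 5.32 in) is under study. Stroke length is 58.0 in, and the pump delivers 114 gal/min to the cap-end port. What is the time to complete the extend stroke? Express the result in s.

Cap-side area A_cap = π/4 × (5.32 in)² = 22.23 in^2
Swept volume V = A × L; t = V / Q = A·L / Q

t ≈ 2.94 s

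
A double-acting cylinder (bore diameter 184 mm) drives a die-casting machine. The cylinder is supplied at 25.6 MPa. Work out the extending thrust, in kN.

Cap-side area A_cap = π/4 × (184 mm)² = 26590 mm^2
F = P × A_cap = 25.6 MPa × A_cap

F ≈ 681 kN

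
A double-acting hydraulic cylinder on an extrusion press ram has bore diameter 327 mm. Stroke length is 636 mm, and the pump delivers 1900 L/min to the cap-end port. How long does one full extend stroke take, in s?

Cap-side area A_cap = π/4 × (327 mm)² = 83980 mm^2
Swept volume V = A × L; t = V / Q = A·L / Q

t ≈ 1.69 s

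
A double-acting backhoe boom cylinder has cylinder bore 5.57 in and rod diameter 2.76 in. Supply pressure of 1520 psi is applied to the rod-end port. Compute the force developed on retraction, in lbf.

F ≈ 27900 lbf

Rod-side annular area A_ann = π/4 × (5.57² − 2.76²) = 18.38 in^2
On retraction the pressure acts on the annular area (bore minus rod).
F = P × A_ann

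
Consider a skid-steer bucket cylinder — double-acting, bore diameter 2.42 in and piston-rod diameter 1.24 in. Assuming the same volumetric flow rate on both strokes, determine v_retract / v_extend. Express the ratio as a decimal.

v_ret/v_ext ≈ 1.36

Cap-side area A_cap = π/4 × (2.42 in)² = 4.600 in^2
Rod-side annular area A_ann = π/4 × (2.42² − 1.24²) = 3.392 in^2
For equal Q, v ∝ 1/A, so v_ret/v_ext = A_cap/A_ann.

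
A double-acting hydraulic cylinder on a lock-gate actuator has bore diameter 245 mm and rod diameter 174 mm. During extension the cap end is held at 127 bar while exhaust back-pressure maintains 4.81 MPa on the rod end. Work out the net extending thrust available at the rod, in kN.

F ≈ 486 kN

Cap-side area A_cap = π/4 × (245 mm)² = 47140 mm^2
Rod-side annular area A_ann = π/4 × (245² − 174²) = 23360 mm^2
Net thrust = P_cap·A_cap − P_rod·A_ann = 598.7 kN − 112.4 kN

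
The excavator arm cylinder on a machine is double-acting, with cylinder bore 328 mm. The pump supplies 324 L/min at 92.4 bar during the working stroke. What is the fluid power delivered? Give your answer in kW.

W ≈ 49.9 kW

Hydraulic power = P × Q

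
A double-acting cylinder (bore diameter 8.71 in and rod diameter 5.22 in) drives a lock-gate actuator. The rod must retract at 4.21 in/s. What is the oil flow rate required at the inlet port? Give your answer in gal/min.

Rod-side annular area A_ann = π/4 × (8.71² − 5.22²) = 38.18 in^2
Q = A × v

Q ≈ 41.8 gal/min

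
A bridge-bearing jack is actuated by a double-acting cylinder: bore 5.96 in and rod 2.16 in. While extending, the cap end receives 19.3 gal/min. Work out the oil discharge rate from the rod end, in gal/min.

Cap-side area A_cap = π/4 × (5.96 in)² = 27.90 in^2
Rod-side annular area A_ann = π/4 × (5.96² − 2.16²) = 24.23 in^2
Piston speed v = Q_in/A_cap; rod-end outflow Q_out = v × A_ann = Q_in × A_ann/A_cap.

Q_out ≈ 16.8 gal/min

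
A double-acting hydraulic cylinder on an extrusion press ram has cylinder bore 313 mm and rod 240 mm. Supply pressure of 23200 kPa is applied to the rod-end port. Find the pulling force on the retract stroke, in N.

F ≈ 7.36e5 N

Rod-side annular area A_ann = π/4 × (313² − 240²) = 31710 mm^2
On retraction the pressure acts on the annular area (bore minus rod).
F = P × A_ann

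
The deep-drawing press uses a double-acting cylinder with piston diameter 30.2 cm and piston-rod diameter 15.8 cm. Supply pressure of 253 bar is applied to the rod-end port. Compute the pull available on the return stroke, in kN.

F ≈ 1320 kN

Rod-side annular area A_ann = π/4 × (30.2² − 15.8²) = 520.2 cm^2
On retraction the pressure acts on the annular area (bore minus rod).
F = P × A_ann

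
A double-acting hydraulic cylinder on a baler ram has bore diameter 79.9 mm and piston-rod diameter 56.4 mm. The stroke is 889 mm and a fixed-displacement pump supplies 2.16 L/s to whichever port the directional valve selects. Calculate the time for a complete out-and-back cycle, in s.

t ≈ 3.10 s

Cap-side area A_cap = π/4 × (79.9 mm)² = 5014 mm^2
Rod-side annular area A_ann = π/4 × (79.9² − 56.4²) = 2516 mm^2
t_ext = A_cap·L/Q = 2.064 s
t_ret = A_ann·L/Q = 1.035 s
t_cycle = t_ext + t_ret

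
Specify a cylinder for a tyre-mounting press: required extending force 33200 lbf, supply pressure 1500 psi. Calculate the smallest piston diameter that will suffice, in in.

D ≈ 5.31 in

Extension force acts on the full piston face: F = P × (π/4)D².
D = √(4F / (πP)) = √(4 × 33200 lbf / (π × 1500 psi))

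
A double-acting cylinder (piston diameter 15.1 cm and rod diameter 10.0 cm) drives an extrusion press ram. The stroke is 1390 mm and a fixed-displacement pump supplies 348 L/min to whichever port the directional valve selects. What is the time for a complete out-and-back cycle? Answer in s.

t ≈ 6.70 s

Cap-side area A_cap = π/4 × (15.1 cm)² = 179.1 cm^2
Rod-side annular area A_ann = π/4 × (15.1² − 10.0²) = 100.5 cm^2
t_ext = A_cap·L/Q = 4.292 s
t_ret = A_ann·L/Q = 2.409 s
t_cycle = t_ext + t_ret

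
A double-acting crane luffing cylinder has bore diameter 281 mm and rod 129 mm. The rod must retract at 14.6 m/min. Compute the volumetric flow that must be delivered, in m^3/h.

Q ≈ 42.9 m^3/h

Rod-side annular area A_ann = π/4 × (281² − 129²) = 48950 mm^2
Q = A × v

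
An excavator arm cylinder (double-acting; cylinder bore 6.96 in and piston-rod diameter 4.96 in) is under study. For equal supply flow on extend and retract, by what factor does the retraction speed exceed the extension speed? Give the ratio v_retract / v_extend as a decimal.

v_ret/v_ext ≈ 2.03

Cap-side area A_cap = π/4 × (6.96 in)² = 38.05 in^2
Rod-side annular area A_ann = π/4 × (6.96² − 4.96²) = 18.72 in^2
For equal Q, v ∝ 1/A, so v_ret/v_ext = A_cap/A_ann.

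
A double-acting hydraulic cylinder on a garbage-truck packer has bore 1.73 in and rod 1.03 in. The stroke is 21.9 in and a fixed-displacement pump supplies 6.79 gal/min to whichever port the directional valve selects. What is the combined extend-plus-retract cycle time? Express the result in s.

t ≈ 3.24 s

Cap-side area A_cap = π/4 × (1.73 in)² = 2.351 in^2
Rod-side annular area A_ann = π/4 × (1.73² − 1.03²) = 1.517 in^2
t_ext = A_cap·L/Q = 1.969 s
t_ret = A_ann·L/Q = 1.271 s
t_cycle = t_ext + t_ret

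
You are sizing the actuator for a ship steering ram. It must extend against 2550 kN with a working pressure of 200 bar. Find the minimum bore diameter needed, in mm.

D ≈ 403 mm

Extension force acts on the full piston face: F = P × (π/4)D².
D = √(4F / (πP)) = √(4 × 2550 kN / (π × 200 bar))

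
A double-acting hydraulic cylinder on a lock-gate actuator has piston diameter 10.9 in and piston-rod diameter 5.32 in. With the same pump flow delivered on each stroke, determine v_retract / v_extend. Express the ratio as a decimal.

Cap-side area A_cap = π/4 × (10.9 in)² = 93.31 in^2
Rod-side annular area A_ann = π/4 × (10.9² − 5.32²) = 71.08 in^2
For equal Q, v ∝ 1/A, so v_ret/v_ext = A_cap/A_ann.

v_ret/v_ext ≈ 1.31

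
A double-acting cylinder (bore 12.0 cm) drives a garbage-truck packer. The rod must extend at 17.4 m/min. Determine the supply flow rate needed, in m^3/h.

Cap-side area A_cap = π/4 × (12.0 cm)² = 113.1 cm^2
Q = A × v

Q ≈ 11.8 m^3/h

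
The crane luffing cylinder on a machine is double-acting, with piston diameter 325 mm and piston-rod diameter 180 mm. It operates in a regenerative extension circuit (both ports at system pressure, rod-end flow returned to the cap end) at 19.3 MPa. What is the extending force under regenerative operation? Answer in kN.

F ≈ 491 kN

With equal pressure on both faces, forces on the annular region cancel; the net push is pressure × rod cross-section.
Rod cross-section A_rod = π/4 × (180 mm)² = 25450 mm^2
F = P × A_rod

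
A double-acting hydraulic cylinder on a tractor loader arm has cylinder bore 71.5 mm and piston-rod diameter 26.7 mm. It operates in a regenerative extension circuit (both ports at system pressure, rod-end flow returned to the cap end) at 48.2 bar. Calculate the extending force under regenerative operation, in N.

With equal pressure on both faces, forces on the annular region cancel; the net push is pressure × rod cross-section.
Rod cross-section A_rod = π/4 × (26.7 mm)² = 559.9 mm^2
F = P × A_rod

F ≈ 2700 N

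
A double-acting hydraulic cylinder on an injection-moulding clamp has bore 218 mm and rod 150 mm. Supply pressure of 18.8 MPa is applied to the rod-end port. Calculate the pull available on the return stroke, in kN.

Rod-side annular area A_ann = π/4 × (218² − 150²) = 19650 mm^2
On retraction the pressure acts on the annular area (bore minus rod).
F = P × A_ann

F ≈ 369 kN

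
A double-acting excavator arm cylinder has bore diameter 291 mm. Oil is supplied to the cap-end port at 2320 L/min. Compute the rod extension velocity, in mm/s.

Cap-side area A_cap = π/4 × (291 mm)² = 66510 mm^2
v = Q / A

v ≈ 581 mm/s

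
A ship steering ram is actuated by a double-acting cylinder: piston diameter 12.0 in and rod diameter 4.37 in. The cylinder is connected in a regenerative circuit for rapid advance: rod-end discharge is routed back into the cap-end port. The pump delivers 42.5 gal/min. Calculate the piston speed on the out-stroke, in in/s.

v ≈ 10.9 in/s

In regeneration the rod-end outflow joins the pump flow into the cap end, so the net volume the pump must supply per unit advance equals the rod cross-section area.
Rod cross-section A_rod = π/4 × (4.37 in)² = 15.00 in^2
v = Q_pump / A_rod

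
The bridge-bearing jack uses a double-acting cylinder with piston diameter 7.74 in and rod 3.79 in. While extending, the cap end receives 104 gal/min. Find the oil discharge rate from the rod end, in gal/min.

Q_out ≈ 79.1 gal/min

Cap-side area A_cap = π/4 × (7.74 in)² = 47.05 in^2
Rod-side annular area A_ann = π/4 × (7.74² − 3.79²) = 35.77 in^2
Piston speed v = Q_in/A_cap; rod-end outflow Q_out = v × A_ann = Q_in × A_ann/A_cap.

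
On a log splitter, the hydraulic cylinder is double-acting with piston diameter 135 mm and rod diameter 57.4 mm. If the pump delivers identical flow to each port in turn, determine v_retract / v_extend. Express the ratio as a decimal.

Cap-side area A_cap = π/4 × (135 mm)² = 14310 mm^2
Rod-side annular area A_ann = π/4 × (135² − 57.4²) = 11730 mm^2
For equal Q, v ∝ 1/A, so v_ret/v_ext = A_cap/A_ann.

v_ret/v_ext ≈ 1.22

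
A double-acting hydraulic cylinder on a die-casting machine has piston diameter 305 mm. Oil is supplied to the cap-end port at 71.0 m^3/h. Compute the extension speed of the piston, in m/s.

v ≈ 0.270 m/s

Cap-side area A_cap = π/4 × (305 mm)² = 73060 mm^2
v = Q / A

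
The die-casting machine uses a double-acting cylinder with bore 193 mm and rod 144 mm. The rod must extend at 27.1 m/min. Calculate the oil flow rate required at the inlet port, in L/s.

Cap-side area A_cap = π/4 × (193 mm)² = 29260 mm^2
Q = A × v

Q ≈ 13.2 L/s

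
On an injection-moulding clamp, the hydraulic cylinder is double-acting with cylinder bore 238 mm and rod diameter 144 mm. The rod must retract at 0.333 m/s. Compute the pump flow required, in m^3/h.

Rod-side annular area A_ann = π/4 × (238² − 144²) = 28200 mm^2
Q = A × v

Q ≈ 33.8 m^3/h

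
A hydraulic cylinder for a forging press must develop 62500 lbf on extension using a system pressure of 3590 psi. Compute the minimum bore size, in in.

Extension force acts on the full piston face: F = P × (π/4)D².
D = √(4F / (πP)) = √(4 × 62500 lbf / (π × 3590 psi))

D ≈ 4.71 in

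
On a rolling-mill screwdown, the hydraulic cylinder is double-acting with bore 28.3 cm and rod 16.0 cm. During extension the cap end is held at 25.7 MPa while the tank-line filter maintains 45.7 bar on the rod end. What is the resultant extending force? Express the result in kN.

Cap-side area A_cap = π/4 × (28.3 cm)² = 629.0 cm^2
Rod-side annular area A_ann = π/4 × (28.3² − 16.0²) = 428.0 cm^2
Net thrust = P_cap·A_cap − P_rod·A_ann = 1617 kN − 195.6 kN

F ≈ 1420 kN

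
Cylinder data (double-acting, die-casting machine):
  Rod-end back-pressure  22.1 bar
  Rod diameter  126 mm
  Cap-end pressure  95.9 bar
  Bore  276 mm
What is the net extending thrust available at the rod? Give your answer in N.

Cap-side area A_cap = π/4 × (276 mm)² = 59830 mm^2
Rod-side annular area A_ann = π/4 × (276² − 126²) = 47360 mm^2
Net thrust = P_cap·A_cap − P_rod·A_ann = 5.738e5 N − 1.047e5 N

F ≈ 4.69e5 N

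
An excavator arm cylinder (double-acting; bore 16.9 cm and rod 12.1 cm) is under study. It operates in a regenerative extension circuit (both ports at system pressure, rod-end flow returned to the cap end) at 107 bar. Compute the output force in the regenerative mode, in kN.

With equal pressure on both faces, forces on the annular region cancel; the net push is pressure × rod cross-section.
Rod cross-section A_rod = π/4 × (12.1 cm)² = 115.0 cm^2
F = P × A_rod

F ≈ 123 kN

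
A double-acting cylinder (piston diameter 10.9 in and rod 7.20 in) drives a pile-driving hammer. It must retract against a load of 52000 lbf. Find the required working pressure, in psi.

P ≈ 989 psi

Rod-side annular area A_ann = π/4 × (10.9² − 7.20²) = 52.60 in^2
Retraction: pressure acts on the annular area.
P = F / A = 52000 lbf / A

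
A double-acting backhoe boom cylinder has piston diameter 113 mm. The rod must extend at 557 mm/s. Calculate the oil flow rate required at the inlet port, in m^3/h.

Q ≈ 20.1 m^3/h

Cap-side area A_cap = π/4 × (113 mm)² = 10030 mm^2
Q = A × v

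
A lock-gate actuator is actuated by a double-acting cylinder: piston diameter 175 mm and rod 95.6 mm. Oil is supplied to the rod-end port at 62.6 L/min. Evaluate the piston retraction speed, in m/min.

v ≈ 3.71 m/min

Rod-side annular area A_ann = π/4 × (175² − 95.6²) = 16870 mm^2
Flow into the rod-end port fills the annular volume.
v = Q / A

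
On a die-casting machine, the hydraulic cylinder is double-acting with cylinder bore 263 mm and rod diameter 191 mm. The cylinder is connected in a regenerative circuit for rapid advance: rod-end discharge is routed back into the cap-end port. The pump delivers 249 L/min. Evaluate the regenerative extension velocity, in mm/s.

v ≈ 145 mm/s

In regeneration the rod-end outflow joins the pump flow into the cap end, so the net volume the pump must supply per unit advance equals the rod cross-section area.
Rod cross-section A_rod = π/4 × (191 mm)² = 28650 mm^2
v = Q_pump / A_rod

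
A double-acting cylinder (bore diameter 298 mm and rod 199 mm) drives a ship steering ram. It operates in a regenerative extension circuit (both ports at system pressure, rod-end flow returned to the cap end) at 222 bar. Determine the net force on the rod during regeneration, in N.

With equal pressure on both faces, forces on the annular region cancel; the net push is pressure × rod cross-section.
Rod cross-section A_rod = π/4 × (199 mm)² = 31100 mm^2
F = P × A_rod

F ≈ 6.90e5 N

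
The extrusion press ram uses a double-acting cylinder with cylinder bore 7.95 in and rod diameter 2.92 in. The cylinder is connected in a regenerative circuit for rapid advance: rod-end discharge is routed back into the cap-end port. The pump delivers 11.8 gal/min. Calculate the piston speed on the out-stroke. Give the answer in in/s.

In regeneration the rod-end outflow joins the pump flow into the cap end, so the net volume the pump must supply per unit advance equals the rod cross-section area.
Rod cross-section A_rod = π/4 × (2.92 in)² = 6.697 in^2
v = Q_pump / A_rod

v ≈ 6.78 in/s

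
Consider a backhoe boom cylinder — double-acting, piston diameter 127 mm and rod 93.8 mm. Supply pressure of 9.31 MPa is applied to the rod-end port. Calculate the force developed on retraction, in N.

F ≈ 53600 N

Rod-side annular area A_ann = π/4 × (127² − 93.8²) = 5757 mm^2
On retraction the pressure acts on the annular area (bore minus rod).
F = P × A_ann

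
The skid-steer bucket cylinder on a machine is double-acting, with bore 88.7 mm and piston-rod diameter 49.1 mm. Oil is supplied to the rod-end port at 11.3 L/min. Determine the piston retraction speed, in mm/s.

Rod-side annular area A_ann = π/4 × (88.7² − 49.1²) = 4286 mm^2
Flow into the rod-end port fills the annular volume.
v = Q / A

v ≈ 43.9 mm/s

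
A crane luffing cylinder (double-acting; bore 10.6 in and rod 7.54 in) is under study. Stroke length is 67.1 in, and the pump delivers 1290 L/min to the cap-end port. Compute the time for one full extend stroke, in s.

t ≈ 4.51 s

Cap-side area A_cap = π/4 × (10.6 in)² = 88.25 in^2
Swept volume V = A × L; t = V / Q = A·L / Q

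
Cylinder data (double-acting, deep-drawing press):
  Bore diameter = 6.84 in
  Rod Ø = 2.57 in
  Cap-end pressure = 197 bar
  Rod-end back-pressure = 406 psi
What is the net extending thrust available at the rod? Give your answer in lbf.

F ≈ 92200 lbf

Cap-side area A_cap = π/4 × (6.84 in)² = 36.75 in^2
Rod-side annular area A_ann = π/4 × (6.84² − 2.57²) = 31.56 in^2
Net thrust = P_cap·A_cap − P_rod·A_ann = 1.050e5 lbf − 12810 lbf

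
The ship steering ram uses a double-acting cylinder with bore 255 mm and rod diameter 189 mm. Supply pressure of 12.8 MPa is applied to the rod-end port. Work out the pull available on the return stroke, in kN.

Rod-side annular area A_ann = π/4 × (255² − 189²) = 23020 mm^2
On retraction the pressure acts on the annular area (bore minus rod).
F = P × A_ann

F ≈ 295 kN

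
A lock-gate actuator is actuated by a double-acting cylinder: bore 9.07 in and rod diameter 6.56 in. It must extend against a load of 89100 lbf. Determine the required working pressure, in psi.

Cap-side area A_cap = π/4 × (9.07 in)² = 64.61 in^2
P = F / A = 89100 lbf / A

P ≈ 1380 psi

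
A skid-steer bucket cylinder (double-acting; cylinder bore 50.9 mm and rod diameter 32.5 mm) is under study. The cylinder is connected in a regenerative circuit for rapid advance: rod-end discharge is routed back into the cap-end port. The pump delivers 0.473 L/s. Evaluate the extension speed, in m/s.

v ≈ 0.570 m/s

In regeneration the rod-end outflow joins the pump flow into the cap end, so the net volume the pump must supply per unit advance equals the rod cross-section area.
Rod cross-section A_rod = π/4 × (32.5 mm)² = 829.6 mm^2
v = Q_pump / A_rod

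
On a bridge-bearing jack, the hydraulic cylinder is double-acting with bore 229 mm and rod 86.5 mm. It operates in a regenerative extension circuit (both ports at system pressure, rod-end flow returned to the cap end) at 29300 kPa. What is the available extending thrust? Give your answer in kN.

F ≈ 172 kN

With equal pressure on both faces, forces on the annular region cancel; the net push is pressure × rod cross-section.
Rod cross-section A_rod = π/4 × (86.5 mm)² = 5877 mm^2
F = P × A_rod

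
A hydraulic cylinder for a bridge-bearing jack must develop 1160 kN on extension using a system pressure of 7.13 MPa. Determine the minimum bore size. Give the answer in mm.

Extension force acts on the full piston face: F = P × (π/4)D².
D = √(4F / (πP)) = √(4 × 1160 kN / (π × 7.13 MPa))

D ≈ 455 mm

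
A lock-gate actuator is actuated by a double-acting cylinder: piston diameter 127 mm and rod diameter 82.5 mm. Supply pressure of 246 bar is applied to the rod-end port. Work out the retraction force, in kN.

Rod-side annular area A_ann = π/4 × (127² − 82.5²) = 7322 mm^2
On retraction the pressure acts on the annular area (bore minus rod).
F = P × A_ann

F ≈ 180 kN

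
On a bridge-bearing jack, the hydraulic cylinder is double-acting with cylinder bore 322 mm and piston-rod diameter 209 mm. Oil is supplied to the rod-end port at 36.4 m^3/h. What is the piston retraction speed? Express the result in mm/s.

Rod-side annular area A_ann = π/4 × (322² − 209²) = 47130 mm^2
Flow into the rod-end port fills the annular volume.
v = Q / A

v ≈ 215 mm/s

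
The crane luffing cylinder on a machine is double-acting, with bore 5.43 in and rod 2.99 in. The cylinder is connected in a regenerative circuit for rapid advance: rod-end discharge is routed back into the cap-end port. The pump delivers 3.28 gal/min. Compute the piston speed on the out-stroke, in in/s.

In regeneration the rod-end outflow joins the pump flow into the cap end, so the net volume the pump must supply per unit advance equals the rod cross-section area.
Rod cross-section A_rod = π/4 × (2.99 in)² = 7.022 in^2
v = Q_pump / A_rod

v ≈ 1.80 in/s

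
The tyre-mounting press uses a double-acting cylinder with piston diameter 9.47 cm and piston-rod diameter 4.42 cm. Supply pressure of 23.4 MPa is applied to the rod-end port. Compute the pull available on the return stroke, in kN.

F ≈ 129 kN

Rod-side annular area A_ann = π/4 × (9.47² − 4.42²) = 55.09 cm^2
On retraction the pressure acts on the annular area (bore minus rod).
F = P × A_ann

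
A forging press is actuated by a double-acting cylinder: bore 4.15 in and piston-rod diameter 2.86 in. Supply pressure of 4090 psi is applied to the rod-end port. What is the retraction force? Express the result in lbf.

F ≈ 29000 lbf

Rod-side annular area A_ann = π/4 × (4.15² − 2.86²) = 7.102 in^2
On retraction the pressure acts on the annular area (bore minus rod).
F = P × A_ann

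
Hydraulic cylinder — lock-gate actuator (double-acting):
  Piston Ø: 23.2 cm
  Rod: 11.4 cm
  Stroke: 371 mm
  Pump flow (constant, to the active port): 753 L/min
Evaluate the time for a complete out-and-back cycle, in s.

t ≈ 2.20 s

Cap-side area A_cap = π/4 × (23.2 cm)² = 422.7 cm^2
Rod-side annular area A_ann = π/4 × (23.2² − 11.4²) = 320.7 cm^2
t_ext = A_cap·L/Q = 1.250 s
t_ret = A_ann·L/Q = 0.9479 s
t_cycle = t_ext + t_ret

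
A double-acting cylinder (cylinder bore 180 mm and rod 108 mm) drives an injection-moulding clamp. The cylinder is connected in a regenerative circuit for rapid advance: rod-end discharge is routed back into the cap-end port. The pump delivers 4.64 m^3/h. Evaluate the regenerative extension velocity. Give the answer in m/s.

In regeneration the rod-end outflow joins the pump flow into the cap end, so the net volume the pump must supply per unit advance equals the rod cross-section area.
Rod cross-section A_rod = π/4 × (108 mm)² = 9161 mm^2
v = Q_pump / A_rod

v ≈ 0.141 m/s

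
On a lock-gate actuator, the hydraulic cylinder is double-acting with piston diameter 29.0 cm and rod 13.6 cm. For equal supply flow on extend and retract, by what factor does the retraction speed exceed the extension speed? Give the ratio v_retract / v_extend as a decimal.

v_ret/v_ext ≈ 1.28

Cap-side area A_cap = π/4 × (29.0 cm)² = 660.5 cm^2
Rod-side annular area A_ann = π/4 × (29.0² − 13.6²) = 515.3 cm^2
For equal Q, v ∝ 1/A, so v_ret/v_ext = A_cap/A_ann.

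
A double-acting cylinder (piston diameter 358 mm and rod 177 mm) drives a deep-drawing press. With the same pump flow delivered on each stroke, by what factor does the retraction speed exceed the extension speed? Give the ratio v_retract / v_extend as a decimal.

v_ret/v_ext ≈ 1.32

Cap-side area A_cap = π/4 × (358 mm)² = 1.007e5 mm^2
Rod-side annular area A_ann = π/4 × (358² − 177²) = 76050 mm^2
For equal Q, v ∝ 1/A, so v_ret/v_ext = A_cap/A_ann.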